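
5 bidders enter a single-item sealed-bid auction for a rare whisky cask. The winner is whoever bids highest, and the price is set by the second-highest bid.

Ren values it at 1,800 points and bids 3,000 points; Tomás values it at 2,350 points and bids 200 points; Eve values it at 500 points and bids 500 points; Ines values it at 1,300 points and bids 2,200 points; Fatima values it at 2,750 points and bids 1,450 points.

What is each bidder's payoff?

Sorted high to low: Ren 3,000 points, then Ines 2,200 points, then Fatima 1,450 points, then Eve 500 points, then Tomás 200 points.
Ren has the top bid and wins; the price is the second-highest bid, 2,200 points.
Ren's payoff = 1,800 points − 2,200 points = -400 points. All other bidders lose, so their payoff is 0.

Ren -400 points, Tomás 0 points, Eve 0 points, Ines 0 points, Fatima 0 points.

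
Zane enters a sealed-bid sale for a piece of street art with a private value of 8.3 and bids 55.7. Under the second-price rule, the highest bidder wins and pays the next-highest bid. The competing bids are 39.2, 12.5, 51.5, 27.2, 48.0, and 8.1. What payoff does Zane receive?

Highest competing bid: 51.5.
Zane's bid 55.7 is the highest overall, so Zane wins and pays the second-highest bid, 51.5.
Payoff = value − price = 8.3 − 51.5 = -43.2.

-43.2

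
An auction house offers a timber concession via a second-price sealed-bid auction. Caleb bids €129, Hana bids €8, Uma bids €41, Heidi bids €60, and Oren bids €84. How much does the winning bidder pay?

Price paid: €84.

Bids in descending order: Caleb €129 > Oren €84 > Heidi €60 > Uma €41 > Hana €8.
Caleb has the highest bid, so Caleb wins.
The second-highest bid is €84, so that is what Caleb pays.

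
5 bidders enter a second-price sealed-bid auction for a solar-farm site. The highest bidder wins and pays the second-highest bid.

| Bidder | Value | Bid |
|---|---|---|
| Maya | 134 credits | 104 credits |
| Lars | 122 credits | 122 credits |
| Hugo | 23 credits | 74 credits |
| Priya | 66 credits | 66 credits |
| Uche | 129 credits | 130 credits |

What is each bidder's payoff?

Maya 0 credits, Lars 0 credits, Hugo 0 credits, Priya 0 credits, Uche 7 credits.

Sorted high to low: Uche 130 credits > Lars 122 credits > Maya 104 credits > Hugo 74 credits > Priya 66 credits.
Uche has the top bid and wins; the price is the second-highest bid, 122 credits.
Uche's payoff = 129 credits − 122 credits = 7 credits. All other bidders lose, so their payoff is 0.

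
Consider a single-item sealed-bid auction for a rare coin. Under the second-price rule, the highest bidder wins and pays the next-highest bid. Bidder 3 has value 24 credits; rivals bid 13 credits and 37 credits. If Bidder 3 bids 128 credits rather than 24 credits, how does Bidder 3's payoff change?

The highest competing bid is 37 credits.
Bidding truthfully at 24 credits: the top bid is 37 credits (a rival), so Bidder 3 loses. Payoff = 0 credits.
Bidding 128 credits: Bidder 3 has the top bid, wins, and pays the second-highest bid 37 credits. Payoff = 24 credits − 37 credits = -13 credits.
Change = -13 credits − 0 credits = -13 credits.
This is the dominant-strategy logic: truthful bidding weakly beats any alternative.

Payoff change: -13 credits.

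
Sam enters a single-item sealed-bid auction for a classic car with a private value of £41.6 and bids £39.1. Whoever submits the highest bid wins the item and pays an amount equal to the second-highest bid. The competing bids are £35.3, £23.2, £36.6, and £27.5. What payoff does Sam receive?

Highest competing bid: £36.6.
Sam's bid £39.1 is the highest overall, so Sam wins and pays the second-highest bid, £36.6.
Payoff = value − price = £41.6 − £36.6 = £5.0.

Sam's payoff: £5.0.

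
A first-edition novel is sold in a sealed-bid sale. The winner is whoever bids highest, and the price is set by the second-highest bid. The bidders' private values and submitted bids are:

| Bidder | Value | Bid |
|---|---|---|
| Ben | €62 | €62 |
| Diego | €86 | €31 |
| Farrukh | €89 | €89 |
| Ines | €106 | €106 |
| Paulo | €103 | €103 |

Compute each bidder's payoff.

Payoffs: Ben €0, Diego €0, Farrukh €0, Ines €3, Paulo €0.

Ranking the bids: Ines €106, then Paulo €103, then Farrukh €89, then Ben €62, then Diego €31.
Ines has the top bid and wins; the price is the second-highest bid, €103.
Ines's payoff = €106 − €103 = €3. All other bidders lose, so their payoff is 0.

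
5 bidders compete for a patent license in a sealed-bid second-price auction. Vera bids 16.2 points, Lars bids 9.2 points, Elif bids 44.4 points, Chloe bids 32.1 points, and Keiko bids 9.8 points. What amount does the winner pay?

Price paid: 32.1 points.

Sorted high to low: Elif 44.4 points; Chloe 32.1 points; Vera 16.2 points; Keiko 9.8 points; Lars 9.2 points.
Elif has the highest bid, so Elif wins.
The second-highest bid is 32.1 points, so that is what Elif pays.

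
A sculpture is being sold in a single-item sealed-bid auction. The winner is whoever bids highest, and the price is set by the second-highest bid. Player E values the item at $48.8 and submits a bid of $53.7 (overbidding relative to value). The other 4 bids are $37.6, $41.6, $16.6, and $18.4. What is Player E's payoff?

Player E's payoff: $7.2.

Highest competing bid: $41.6.
Player E's bid $53.7 is the highest overall, so Player E wins and pays the second-highest bid, $41.6.
Payoff = value − price = $48.8 − $41.6 = $7.2.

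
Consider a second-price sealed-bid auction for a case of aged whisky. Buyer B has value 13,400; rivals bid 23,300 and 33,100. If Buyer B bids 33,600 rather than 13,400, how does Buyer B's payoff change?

The highest competing bid is 33,100.
Bidding truthfully at 13,400: the top bid is 33,100 (a rival), so Buyer B loses. Payoff = 0.
Bidding 33,600: Buyer B has the top bid, wins, and pays the second-highest bid 33,100. Payoff = 13,400 − 33,100 = -19,700.
Change = -19,700 − 0 = -19,700.

-19,700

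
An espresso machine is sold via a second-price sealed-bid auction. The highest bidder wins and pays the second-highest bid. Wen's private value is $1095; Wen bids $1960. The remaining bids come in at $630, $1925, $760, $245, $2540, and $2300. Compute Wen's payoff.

Payoff = $0.

Highest competing bid: $2540.
Wen's bid $1960 is not the highest, so Wen loses, pays nothing, and earns zero payoff.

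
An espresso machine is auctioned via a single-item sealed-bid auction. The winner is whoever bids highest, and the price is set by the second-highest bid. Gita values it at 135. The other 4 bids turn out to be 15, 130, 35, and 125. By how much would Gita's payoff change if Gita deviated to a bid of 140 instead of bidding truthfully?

The highest competing bid is 130.
Bidding truthfully at 135: Gita has the top bid, wins, and pays the second-highest bid 130. Payoff = 135 − 130 = 5.
Bidding 140: Gita has the top bid, wins, and pays the second-highest bid 130. Payoff = 135 − 130 = 5.
Change = 5 − 5 = 0.
The bid only affects whether you win, not the price — here both bids land on the same side of the top rival bid, so the deviation is payoff-neutral.

Change in payoff: 0.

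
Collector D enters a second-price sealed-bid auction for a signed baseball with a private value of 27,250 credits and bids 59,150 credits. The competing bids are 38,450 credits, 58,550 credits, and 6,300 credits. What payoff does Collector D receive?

Payoff = -31,300 credits.

Highest competing bid: 58,550 credits.
Collector D's bid 59,150 credits is the highest overall, so Collector D wins and pays the second-highest bid, 58,550 credits.
Payoff = value − price = 27,250 credits − 58,550 credits = -31,300 credits.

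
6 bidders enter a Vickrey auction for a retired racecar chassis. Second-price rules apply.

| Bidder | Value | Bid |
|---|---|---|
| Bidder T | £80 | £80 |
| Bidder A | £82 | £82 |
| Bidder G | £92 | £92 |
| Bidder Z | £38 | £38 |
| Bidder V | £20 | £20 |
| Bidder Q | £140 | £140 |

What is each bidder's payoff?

Bids in descending order: Bidder Q £140 > Bidder G £92 > Bidder A £82 > Bidder T £80 > Bidder Z £38 > Bidder V £20.
Bidder Q has the top bid and wins; the price is the second-highest bid, £92.
Bidder Q's payoff = £140 − £92 = £48. All other bidders lose, so their payoff is 0.

Bidder T £0, Bidder A £0, Bidder G £0, Bidder Z £0, Bidder V £0, Bidder Q £48.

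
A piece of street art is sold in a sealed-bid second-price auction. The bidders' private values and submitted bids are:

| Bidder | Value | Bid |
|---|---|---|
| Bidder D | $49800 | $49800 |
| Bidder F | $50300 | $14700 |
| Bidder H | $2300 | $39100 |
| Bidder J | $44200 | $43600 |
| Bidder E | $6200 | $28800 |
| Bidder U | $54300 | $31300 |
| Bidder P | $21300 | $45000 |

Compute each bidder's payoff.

Bids in descending order: Bidder D $49800; Bidder P $45000; Bidder J $43600; Bidder H $39100; Bidder U $31300; Bidder E $28800; Bidder F $14700.
Bidder D has the top bid and wins; the price is the second-highest bid, $45000.
Bidder D's payoff = $49800 − $45000 = $4800. All other bidders lose, so their payoff is 0.

Bidder D $4800, Bidder F $0, Bidder H $0, Bidder J $0, Bidder E $0, Bidder U $0, Bidder P $0.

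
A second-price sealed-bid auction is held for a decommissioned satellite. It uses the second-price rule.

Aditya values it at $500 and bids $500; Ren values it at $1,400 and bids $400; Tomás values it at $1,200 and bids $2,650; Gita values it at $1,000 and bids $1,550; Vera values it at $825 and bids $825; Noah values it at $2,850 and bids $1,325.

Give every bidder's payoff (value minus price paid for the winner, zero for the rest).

Aditya $0, Ren $0, Tomás -$350, Gita $0, Vera $0, Noah $0.

Ranking the bids: Tomás $2,650 > Gita $1,550 > Noah $1,325 > Vera $825 > Aditya $500 > Ren $400.
Tomás has the top bid and wins; the price is the second-highest bid, $1,550.
Tomás's payoff = $1,200 − $1,550 = -$350. All other bidders lose, so their payoff is 0.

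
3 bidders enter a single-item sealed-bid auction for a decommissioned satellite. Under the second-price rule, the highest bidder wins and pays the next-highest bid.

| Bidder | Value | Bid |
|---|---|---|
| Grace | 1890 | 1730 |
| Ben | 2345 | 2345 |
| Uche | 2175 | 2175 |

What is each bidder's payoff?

Payoffs: Grace 0, Ben 170, Uche 0.

Ranking the bids: Ben 2345 > Uche 2175 > Grace 1730.
Ben has the top bid and wins; the price is the second-highest bid, 2175.
Ben's payoff = 2345 − 2175 = 170. All other bidders lose, so their payoff is 0.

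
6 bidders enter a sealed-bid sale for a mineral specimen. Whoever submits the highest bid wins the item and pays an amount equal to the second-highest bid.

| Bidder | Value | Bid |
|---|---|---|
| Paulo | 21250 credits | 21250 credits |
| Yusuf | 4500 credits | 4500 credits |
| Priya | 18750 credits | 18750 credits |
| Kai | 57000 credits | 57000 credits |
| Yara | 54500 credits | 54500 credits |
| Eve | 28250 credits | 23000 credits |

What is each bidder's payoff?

Sorted high to low: Kai 57000 credits, then Yara 54500 credits, then Eve 23000 credits, then Paulo 21250 credits, then Priya 18750 credits, then Yusuf 4500 credits.
Kai has the top bid and wins; the price is the second-highest bid, 54500 credits.
Kai's payoff = 57000 credits − 54500 credits = 2500 credits. All other bidders lose, so their payoff is 0.

Paulo 0 credits, Yusuf 0 credits, Priya 0 credits, Kai 2500 credits, Yara 0 credits, Eve 0 credits.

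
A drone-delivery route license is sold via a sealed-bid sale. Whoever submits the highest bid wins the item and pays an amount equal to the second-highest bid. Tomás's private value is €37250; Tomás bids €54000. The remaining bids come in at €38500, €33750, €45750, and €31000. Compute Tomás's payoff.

Highest competing bid: €45750.
Tomás's bid €54000 is the highest overall, so Tomás wins and pays the second-highest bid, €45750.
Payoff = value − price = €37250 − €45750 = -€8500.
Overbidding won the item at a price above value — truthful bidding would have avoided this loss.

Tomás's payoff: -€8500.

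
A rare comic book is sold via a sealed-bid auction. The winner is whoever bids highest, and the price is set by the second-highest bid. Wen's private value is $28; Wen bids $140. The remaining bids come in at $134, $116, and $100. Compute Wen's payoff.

Highest competing bid: $134.
Wen's bid $140 is the highest overall, so Wen wins and pays the second-highest bid, $134.
Payoff = value − price = $28 − $134 = -$106.

Wen's payoff: -$106.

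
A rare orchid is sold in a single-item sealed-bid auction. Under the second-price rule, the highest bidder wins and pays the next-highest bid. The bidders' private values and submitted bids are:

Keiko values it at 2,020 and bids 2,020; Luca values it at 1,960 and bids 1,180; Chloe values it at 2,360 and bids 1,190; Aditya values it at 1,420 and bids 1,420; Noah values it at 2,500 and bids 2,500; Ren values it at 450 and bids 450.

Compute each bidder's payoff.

Keiko 0, Luca 0, Chloe 0, Aditya 0, Noah 480, Ren 0.

Ranking the bids: Noah 2,500 > Keiko 2,020 > Aditya 1,420 > Chloe 1,190 > Luca 1,180 > Ren 450.
Noah has the top bid and wins; the price is the second-highest bid, 2,020.
Noah's payoff = 2,500 − 2,020 = 480. All other bidders lose, so their payoff is 0.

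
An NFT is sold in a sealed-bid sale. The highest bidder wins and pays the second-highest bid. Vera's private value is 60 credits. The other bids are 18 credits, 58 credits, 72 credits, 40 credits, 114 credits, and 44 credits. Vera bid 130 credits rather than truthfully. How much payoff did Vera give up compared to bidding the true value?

The highest competing bid is 114 credits.
Bidding truthfully at 60 credits: the top bid is 114 credits (a rival), so Vera loses. Payoff = 0 credits.
Bidding 130 credits: Vera has the top bid, wins, and pays the second-highest bid 114 credits. Payoff = 60 credits − 114 credits = -54 credits.
Regret = truthful payoff − actual payoff = 0 credits − -54 credits = 54 credits.
This is the dominant-strategy logic: truthful bidding weakly beats any alternative.

Payoff forgone: 54 credits.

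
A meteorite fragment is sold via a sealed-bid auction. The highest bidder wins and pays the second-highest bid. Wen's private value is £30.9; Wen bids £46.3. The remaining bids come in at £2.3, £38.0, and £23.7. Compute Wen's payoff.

Highest competing bid: £38.0.
Wen's bid £46.3 is the highest overall, so Wen wins and pays the second-highest bid, £38.0.
Payoff = value − price = £30.9 − £38.0 = -£7.1.
Overbidding won the item at a price above value — truthful bidding would have avoided this loss.

-£7.1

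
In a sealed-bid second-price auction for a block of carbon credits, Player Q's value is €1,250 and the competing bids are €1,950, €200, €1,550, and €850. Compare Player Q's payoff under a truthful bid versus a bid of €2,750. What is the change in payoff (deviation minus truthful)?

Payoff change: -€700.

The highest competing bid is €1,950.
Bidding truthfully at €1,250: the top bid is €1,950 (a rival), so Player Q loses. Payoff = €0.
Bidding €2,750: Player Q has the top bid, wins, and pays the second-highest bid €1,950. Payoff = €1,250 − €1,950 = -€700.
Change = -€700 − €0 = -€700.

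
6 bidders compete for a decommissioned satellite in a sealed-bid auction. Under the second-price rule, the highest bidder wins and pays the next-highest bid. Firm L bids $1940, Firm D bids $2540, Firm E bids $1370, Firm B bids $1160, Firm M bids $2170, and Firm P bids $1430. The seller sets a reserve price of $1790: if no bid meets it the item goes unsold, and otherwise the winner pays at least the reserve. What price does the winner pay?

Ranking the bids: Firm D $2540 > Firm M $2170 > Firm L $1940 > Firm P $1430 > Firm E $1370 > Firm B $1160.
Firm D has the highest bid, so Firm D wins.
The second-highest bid is $2170, which exceeds the reserve, so that sets the price.

Price paid: $2170.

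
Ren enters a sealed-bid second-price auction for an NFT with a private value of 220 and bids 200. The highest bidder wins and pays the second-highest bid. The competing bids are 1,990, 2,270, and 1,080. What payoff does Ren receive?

Highest competing bid: 2,270.
Ren's bid 200 is not the highest, so Ren loses, pays nothing, and earns zero payoff.

Payoff = 0.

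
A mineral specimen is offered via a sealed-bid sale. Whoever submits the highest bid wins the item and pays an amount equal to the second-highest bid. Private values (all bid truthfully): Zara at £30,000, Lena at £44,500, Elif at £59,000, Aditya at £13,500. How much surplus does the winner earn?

Bids in descending order: Elif £59,000; Lena £44,500; Zara £30,000; Aditya £13,500.
Elif wins with the top bid and pays the second-highest, £44,500.
Surplus = £59,000 − £44,500 = £14,500.

Surplus = £14,500.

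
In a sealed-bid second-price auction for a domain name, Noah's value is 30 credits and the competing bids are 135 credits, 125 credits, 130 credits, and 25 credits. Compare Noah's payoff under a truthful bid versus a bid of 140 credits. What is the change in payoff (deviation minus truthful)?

-105 credits

The highest competing bid is 135 credits.
Bidding truthfully at 30 credits: the top bid is 135 credits (a rival), so Noah loses. Payoff = 0 credits.
Bidding 140 credits: Noah has the top bid, wins, and pays the second-highest bid 135 credits. Payoff = 30 credits − 135 credits = -105 credits.
Change = -105 credits − 0 credits = -105 credits.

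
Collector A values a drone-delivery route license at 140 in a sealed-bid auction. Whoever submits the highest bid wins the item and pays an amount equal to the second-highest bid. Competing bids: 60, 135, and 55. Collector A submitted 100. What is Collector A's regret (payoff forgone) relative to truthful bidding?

The highest competing bid is 135.
Bidding truthfully at 140: Collector A has the top bid, wins, and pays the second-highest bid 135. Payoff = 140 − 135 = 5.
Bidding 100: the top bid is 135 (a rival), so Collector A loses. Payoff = 0.
Regret = truthful payoff − actual payoff = 5 − 0 = 5.

Payoff forgone: 5.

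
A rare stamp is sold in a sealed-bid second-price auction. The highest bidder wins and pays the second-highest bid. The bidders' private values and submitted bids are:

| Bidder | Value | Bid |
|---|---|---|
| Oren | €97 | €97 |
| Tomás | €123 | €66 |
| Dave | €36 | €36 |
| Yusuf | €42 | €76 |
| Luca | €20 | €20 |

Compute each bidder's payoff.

Bids in descending order: Oren €97 > Yusuf €76 > Tomás €66 > Dave €36 > Luca €20.
Oren has the top bid and wins; the price is the second-highest bid, €76.
Oren's payoff = €97 − €76 = €21. All other bidders lose, so their payoff is 0.

Oren €21, Tomás €0, Dave €0, Yusuf €0, Luca €0.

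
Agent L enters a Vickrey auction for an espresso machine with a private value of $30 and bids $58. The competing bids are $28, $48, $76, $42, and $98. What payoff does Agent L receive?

Highest competing bid: $98.
Agent L's bid $58 is not the highest, so Agent L loses, pays nothing, and earns zero payoff.

$0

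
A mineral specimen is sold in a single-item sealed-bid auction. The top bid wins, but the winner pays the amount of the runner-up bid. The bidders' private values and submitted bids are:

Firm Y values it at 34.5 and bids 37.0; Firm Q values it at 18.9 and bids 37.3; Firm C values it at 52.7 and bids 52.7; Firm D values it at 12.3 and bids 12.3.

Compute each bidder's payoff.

Firm Y 0.0, Firm Q 0.0, Firm C 15.4, Firm D 0.0.

Sorted high to low: Firm C 52.7; Firm Q 37.3; Firm Y 37.0; Firm D 12.3.
Firm C has the top bid and wins; the price is the second-highest bid, 37.3.
Firm C's payoff = 52.7 − 37.3 = 15.4. All other bidders lose, so their payoff is 0.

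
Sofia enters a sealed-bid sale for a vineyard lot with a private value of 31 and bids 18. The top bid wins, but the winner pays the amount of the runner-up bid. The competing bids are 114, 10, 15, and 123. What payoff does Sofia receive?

0

Highest competing bid: 123.
Sofia's bid 18 is not the highest, so Sofia loses, pays nothing, and earns zero payoff.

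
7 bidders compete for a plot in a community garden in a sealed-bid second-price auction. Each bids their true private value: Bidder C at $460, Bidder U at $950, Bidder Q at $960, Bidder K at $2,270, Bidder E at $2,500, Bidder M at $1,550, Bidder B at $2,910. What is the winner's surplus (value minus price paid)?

Ordered from highest: Bidder B $2,910, then Bidder E $2,500, then Bidder K $2,270, then Bidder M $1,550, then Bidder Q $960, then Bidder U $950, then Bidder C $460.
Bidder B wins with the top bid and pays the second-highest, $2,500.
Surplus = $2,910 − $2,500 = $410.

$410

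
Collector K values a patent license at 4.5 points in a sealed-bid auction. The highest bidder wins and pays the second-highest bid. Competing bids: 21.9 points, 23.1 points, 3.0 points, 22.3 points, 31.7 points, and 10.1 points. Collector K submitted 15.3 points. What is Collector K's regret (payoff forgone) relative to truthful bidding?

The highest competing bid is 31.7 points.
Bidding truthfully at 4.5 points: the top bid is 31.7 points (a rival), so Collector K loses. Payoff = 0.0 points.
Bidding 15.3 points: the top bid is 31.7 points (a rival), so Collector K loses. Payoff = 0.0 points.
Regret = truthful payoff − actual payoff = 0.0 points − 0.0 points = 0.0 points.

0.0 points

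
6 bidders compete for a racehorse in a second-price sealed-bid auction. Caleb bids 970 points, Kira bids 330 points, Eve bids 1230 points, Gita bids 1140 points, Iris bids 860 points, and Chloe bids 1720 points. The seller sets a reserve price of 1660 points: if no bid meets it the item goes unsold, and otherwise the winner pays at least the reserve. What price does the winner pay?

The winner pays 1660 points.

Bids in descending order: Chloe 1720 points > Eve 1230 points > Gita 1140 points > Caleb 970 points > Iris 860 points > Kira 330 points.
Chloe has the highest bid, so Chloe wins.
The second-highest bid is 1230 points, but the reserve 1660 points is higher, so the price is the reserve.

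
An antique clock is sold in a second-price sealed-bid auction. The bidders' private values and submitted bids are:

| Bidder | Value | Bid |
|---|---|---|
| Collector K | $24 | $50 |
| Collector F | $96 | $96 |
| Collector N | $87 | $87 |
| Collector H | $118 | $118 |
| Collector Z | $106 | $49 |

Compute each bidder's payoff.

Collector K $0, Collector F $0, Collector N $0, Collector H $22, Collector Z $0.

Ranking the bids: Collector H $118; Collector F $96; Collector N $87; Collector K $50; Collector Z $49.
Collector H has the top bid and wins; the price is the second-highest bid, $96.
Collector H's payoff = $118 − $96 = $22. All other bidders lose, so their payoff is 0.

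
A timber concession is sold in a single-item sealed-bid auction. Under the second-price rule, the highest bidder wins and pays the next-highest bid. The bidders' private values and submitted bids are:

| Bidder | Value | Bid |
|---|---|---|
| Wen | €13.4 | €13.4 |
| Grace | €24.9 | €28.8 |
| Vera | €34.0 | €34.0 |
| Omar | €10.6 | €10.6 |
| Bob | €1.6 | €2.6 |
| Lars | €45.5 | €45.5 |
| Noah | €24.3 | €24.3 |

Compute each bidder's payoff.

Ranking the bids: Lars €45.5; Vera €34.0; Grace €28.8; Noah €24.3; Wen €13.4; Omar €10.6; Bob €2.6.
Lars has the top bid and wins; the price is the second-highest bid, €34.0.
Lars's payoff = €45.5 − €34.0 = €11.5. All other bidders lose, so their payoff is 0.

Wen €0.0, Grace €0.0, Vera €0.0, Omar €0.0, Bob €0.0, Lars €11.5, Noah €0.0.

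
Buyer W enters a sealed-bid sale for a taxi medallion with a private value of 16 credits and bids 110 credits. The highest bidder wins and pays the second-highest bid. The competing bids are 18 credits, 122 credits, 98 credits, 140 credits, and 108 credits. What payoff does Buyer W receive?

Highest competing bid: 140 credits.
Buyer W's bid 110 credits is not the highest, so Buyer W loses, pays nothing, and earns zero payoff.

Buyer W's payoff: 0 credits.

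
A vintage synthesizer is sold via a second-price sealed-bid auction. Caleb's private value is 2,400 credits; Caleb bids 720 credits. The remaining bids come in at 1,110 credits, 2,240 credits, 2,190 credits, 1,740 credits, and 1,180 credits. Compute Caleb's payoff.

Payoff = 0 credits.

Highest competing bid: 2,240 credits.
Caleb's bid 720 credits is not the highest, so Caleb loses, pays nothing, and earns zero payoff.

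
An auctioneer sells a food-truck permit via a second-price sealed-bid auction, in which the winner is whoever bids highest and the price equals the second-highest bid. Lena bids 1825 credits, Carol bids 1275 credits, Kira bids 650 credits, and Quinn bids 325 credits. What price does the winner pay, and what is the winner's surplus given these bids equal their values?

Ranking the bids: Lena 1825 credits, then Carol 1275 credits, then Kira 650 credits, then Quinn 325 credits.
Lena is the highest bidder, so Lena wins.
Under the second-price rule, the price is the second-highest bid: 1275 credits.
Surplus = 1825 credits − 1275 credits = 550 credits.

Price 1275 credits; surplus 550 credits.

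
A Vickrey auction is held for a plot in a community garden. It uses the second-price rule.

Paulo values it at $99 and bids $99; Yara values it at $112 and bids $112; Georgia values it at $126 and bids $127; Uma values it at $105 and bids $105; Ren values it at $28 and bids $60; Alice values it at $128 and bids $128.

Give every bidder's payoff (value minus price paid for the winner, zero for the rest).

Ranking the bids: Alice $128, then Georgia $127, then Yara $112, then Uma $105, then Paulo $99, then Ren $60.
Alice has the top bid and wins; the price is the second-highest bid, $127.
Alice's payoff = $128 − $127 = $1. All other bidders lose, so their payoff is 0.

Payoffs: Paulo $0, Yara $0, Georgia $0, Uma $0, Ren $0, Alice $1.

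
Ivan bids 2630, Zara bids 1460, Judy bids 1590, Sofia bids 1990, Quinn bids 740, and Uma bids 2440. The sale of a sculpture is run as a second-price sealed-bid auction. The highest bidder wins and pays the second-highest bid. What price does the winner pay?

Sorted high to low: Ivan 2630, then Uma 2440, then Sofia 1990, then Judy 1590, then Zara 1460, then Quinn 740.
Ivan has the highest bid, so Ivan wins.
The second-highest bid is 2440, so that is what Ivan pays.

Price paid: 2440.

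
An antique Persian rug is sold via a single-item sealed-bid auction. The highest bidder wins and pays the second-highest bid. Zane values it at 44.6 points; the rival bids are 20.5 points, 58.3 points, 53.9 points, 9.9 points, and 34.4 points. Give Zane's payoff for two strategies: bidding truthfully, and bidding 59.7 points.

Truthful: 0.0 points; alternative: -13.7 points.

The highest competing bid is 58.3 points.
Bidding truthfully at 44.6 points: the top bid is 58.3 points (a rival), so Zane loses. Payoff = 0.0 points.
Bidding 59.7 points: Zane has the top bid, wins, and pays the second-highest bid 58.3 points. Payoff = 44.6 points − 58.3 points = -13.7 points.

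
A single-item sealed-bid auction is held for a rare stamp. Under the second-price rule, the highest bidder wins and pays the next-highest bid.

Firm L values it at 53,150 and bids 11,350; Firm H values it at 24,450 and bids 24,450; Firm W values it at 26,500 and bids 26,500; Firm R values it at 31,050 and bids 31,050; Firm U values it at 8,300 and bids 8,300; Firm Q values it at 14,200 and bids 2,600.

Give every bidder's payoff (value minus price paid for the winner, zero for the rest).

Bids in descending order: Firm R 31,050 > Firm W 26,500 > Firm H 24,450 > Firm L 11,350 > Firm U 8,300 > Firm Q 2,600.
Firm R has the top bid and wins; the price is the second-highest bid, 26,500.
Firm R's payoff = 31,050 − 26,500 = 4,550. All other bidders lose, so their payoff is 0.

Firm L 0, Firm H 0, Firm W 0, Firm R 4,550, Firm U 0, Firm Q 0.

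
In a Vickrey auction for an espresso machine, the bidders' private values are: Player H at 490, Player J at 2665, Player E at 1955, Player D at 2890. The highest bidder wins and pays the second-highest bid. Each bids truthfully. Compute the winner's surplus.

Bids in descending order: Player D 2890 > Player J 2665 > Player E 1955 > Player H 490.
Player D wins with the top bid and pays the second-highest, 2665.
Surplus = 2890 − 2665 = 225.

Winner's surplus: 225.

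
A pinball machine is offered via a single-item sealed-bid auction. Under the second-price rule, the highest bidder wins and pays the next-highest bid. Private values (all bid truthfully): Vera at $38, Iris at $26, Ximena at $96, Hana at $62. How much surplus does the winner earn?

Ranking the bids: Ximena $96 > Hana $62 > Vera $38 > Iris $26.
Ximena wins with the top bid and pays the second-highest, $62.
Surplus = $96 − $62 = $34.

$34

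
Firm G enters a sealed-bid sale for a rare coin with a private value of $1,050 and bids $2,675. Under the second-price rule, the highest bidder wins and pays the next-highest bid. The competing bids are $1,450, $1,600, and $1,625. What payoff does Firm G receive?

Payoff = -$575.

Highest competing bid: $1,625.
Firm G's bid $2,675 is the highest overall, so Firm G wins and pays the second-highest bid, $1,625.
Payoff = value − price = $1,050 − $1,625 = -$575.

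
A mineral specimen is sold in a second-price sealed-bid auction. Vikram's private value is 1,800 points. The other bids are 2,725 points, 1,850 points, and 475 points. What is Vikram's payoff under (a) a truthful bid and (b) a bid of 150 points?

Truthful: 0 points; alternative: 0 points.

The highest competing bid is 2,725 points.
Bidding truthfully at 1,800 points: the top bid is 2,725 points (a rival), so Vikram loses. Payoff = 0 points.
Bidding 150 points: the top bid is 2,725 points (a rival), so Vikram loses. Payoff = 0 points.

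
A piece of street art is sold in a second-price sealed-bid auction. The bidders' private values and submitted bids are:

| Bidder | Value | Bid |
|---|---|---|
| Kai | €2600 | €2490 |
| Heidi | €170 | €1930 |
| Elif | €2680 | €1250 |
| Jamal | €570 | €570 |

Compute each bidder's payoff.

Payoffs: Kai €670, Heidi €0, Elif €0, Jamal €0.

Ordered from highest: Kai €2490; Heidi €1930; Elif €1250; Jamal €570.
Kai has the top bid and wins; the price is the second-highest bid, €1930.
Kai's payoff = €2600 − €1930 = €670. All other bidders lose, so their payoff is 0.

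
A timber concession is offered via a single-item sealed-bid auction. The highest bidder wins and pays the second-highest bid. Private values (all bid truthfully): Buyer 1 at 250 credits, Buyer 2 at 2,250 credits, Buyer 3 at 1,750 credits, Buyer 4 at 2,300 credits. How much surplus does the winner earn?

Ranking the bids: Buyer 4 2,300 credits, then Buyer 2 2,250 credits, then Buyer 3 1,750 credits, then Buyer 1 250 credits.
Buyer 4 wins with the top bid and pays the second-highest, 2,250 credits.
Surplus = 2,300 credits − 2,250 credits = 50 credits.

50 credits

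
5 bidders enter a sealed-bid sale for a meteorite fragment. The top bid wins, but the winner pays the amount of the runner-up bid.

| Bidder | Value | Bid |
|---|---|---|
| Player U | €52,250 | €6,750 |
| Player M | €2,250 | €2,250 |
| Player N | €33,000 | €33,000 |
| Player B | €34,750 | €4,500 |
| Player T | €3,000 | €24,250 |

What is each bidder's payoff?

Payoffs: Player U €0, Player M €0, Player N €8,750, Player B €0, Player T €0.

Ordered from highest: Player N €33,000, then Player T €24,250, then Player U €6,750, then Player B €4,500, then Player M €2,250.
Player N has the top bid and wins; the price is the second-highest bid, €24,250.
Player N's payoff = €33,000 − €24,250 = €8,750. All other bidders lose, so their payoff is 0.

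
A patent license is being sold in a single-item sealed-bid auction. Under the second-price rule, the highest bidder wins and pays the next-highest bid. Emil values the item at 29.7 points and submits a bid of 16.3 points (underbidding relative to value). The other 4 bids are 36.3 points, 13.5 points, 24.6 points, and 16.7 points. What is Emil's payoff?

Emil's payoff: 0.0 points.

Highest competing bid: 36.3 points.
Emil's bid 16.3 points is not the highest, so Emil loses, pays nothing, and earns zero payoff.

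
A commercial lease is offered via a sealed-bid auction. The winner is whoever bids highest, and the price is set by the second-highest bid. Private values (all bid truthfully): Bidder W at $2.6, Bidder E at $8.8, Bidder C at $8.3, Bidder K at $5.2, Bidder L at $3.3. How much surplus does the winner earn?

Ranking the bids: Bidder E $8.8 > Bidder C $8.3 > Bidder K $5.2 > Bidder L $3.3 > Bidder W $2.6.
Bidder E wins with the top bid and pays the second-highest, $8.3.
Surplus = $8.8 − $8.3 = $0.5.

Winner's surplus: $0.5.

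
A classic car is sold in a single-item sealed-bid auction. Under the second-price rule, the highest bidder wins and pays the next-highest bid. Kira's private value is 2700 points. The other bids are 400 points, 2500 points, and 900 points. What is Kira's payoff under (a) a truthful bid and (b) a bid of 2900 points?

(a) 200 points  (b) 200 points

The highest competing bid is 2500 points.
Bidding truthfully at 2700 points: Kira has the top bid, wins, and pays the second-highest bid 2500 points. Payoff = 2700 points − 2500 points = 200 points.
Bidding 2900 points: Kira has the top bid, wins, and pays the second-highest bid 2500 points. Payoff = 2700 points − 2500 points = 200 points.
The bid only affects whether you win, not the price — here both bids land on the same side of the top rival bid, so the deviation is payoff-neutral.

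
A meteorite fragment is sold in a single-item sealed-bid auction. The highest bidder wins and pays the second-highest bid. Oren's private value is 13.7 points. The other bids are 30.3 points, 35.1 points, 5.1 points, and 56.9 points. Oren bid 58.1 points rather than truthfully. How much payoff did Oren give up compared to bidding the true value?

The highest competing bid is 56.9 points.
Bidding truthfully at 13.7 points: the top bid is 56.9 points (a rival), so Oren loses. Payoff = 0.0 points.
Bidding 58.1 points: Oren has the top bid, wins, and pays the second-highest bid 56.9 points. Payoff = 13.7 points − 56.9 points = -43.2 points.
Regret = truthful payoff − actual payoff = 0.0 points − -43.2 points = 43.2 points.
This is the dominant-strategy logic: truthful bidding weakly beats any alternative.

Payoff forgone: 43.2 points.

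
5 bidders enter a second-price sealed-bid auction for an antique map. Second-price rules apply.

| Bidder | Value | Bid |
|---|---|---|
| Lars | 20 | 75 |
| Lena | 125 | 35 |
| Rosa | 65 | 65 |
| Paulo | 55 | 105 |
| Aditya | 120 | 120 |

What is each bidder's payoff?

Ordered from highest: Aditya 120, then Paulo 105, then Lars 75, then Rosa 65, then Lena 35.
Aditya has the top bid and wins; the price is the second-highest bid, 105.
Aditya's payoff = 120 − 105 = 15. All other bidders lose, so their payoff is 0.

Lars 0, Lena 0, Rosa 0, Paulo 0, Aditya 15.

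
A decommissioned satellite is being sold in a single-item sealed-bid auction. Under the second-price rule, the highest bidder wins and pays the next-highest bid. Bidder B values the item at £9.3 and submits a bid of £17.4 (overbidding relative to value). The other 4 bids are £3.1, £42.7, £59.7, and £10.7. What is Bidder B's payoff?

Payoff = £0.0.

Highest competing bid: £59.7.
Bidder B's bid £17.4 is not the highest, so Bidder B loses, pays nothing, and earns zero payoff.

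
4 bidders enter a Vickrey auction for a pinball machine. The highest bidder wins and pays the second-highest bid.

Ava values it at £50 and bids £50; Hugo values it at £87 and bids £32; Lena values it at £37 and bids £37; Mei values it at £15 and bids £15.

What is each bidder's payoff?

Ava £13, Hugo £0, Lena £0, Mei £0.

Sorted high to low: Ava £50; Lena £37; Hugo £32; Mei £15.
Ava has the top bid and wins; the price is the second-highest bid, £37.
Ava's payoff = £50 − £37 = £13. All other bidders lose, so their payoff is 0.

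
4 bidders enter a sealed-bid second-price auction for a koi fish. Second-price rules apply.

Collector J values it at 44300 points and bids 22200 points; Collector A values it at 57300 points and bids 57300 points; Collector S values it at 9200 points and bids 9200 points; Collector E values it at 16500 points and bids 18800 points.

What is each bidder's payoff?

Collector J 0 points, Collector A 35100 points, Collector S 0 points, Collector E 0 points.

Sorted high to low: Collector A 57300 points, then Collector J 22200 points, then Collector E 18800 points, then Collector S 9200 points.
Collector A has the top bid and wins; the price is the second-highest bid, 22200 points.
Collector A's payoff = 57300 points − 22200 points = 35100 points. All other bidders lose, so their payoff is 0.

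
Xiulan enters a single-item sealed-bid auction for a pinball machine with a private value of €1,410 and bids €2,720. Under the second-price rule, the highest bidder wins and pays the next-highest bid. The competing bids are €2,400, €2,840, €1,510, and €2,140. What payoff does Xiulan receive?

Highest competing bid: €2,840.
Xiulan's bid €2,720 is not the highest, so Xiulan loses, pays nothing, and earns zero payoff.

Xiulan's payoff: €0.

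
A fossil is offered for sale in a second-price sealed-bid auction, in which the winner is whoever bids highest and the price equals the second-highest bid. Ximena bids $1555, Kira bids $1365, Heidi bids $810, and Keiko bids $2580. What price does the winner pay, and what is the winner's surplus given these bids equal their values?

Price $1555; surplus $1025.

Ordered from highest: Keiko $2580; Ximena $1555; Kira $1365; Heidi $810.
Keiko is the highest bidder, so Keiko wins.
Under the second-price rule, the price is the second-highest bid: $1555.
Surplus = $2580 − $1555 = $1025.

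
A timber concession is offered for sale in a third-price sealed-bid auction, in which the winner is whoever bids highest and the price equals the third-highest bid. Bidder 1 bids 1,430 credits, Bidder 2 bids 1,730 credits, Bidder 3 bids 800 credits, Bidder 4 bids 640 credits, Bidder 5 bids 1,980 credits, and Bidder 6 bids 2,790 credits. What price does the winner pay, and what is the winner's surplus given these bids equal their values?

Price 1,730 credits; surplus 1,060 credits.

Sorted high to low: Bidder 6 2,790 credits, then Bidder 5 1,980 credits, then Bidder 2 1,730 credits, then Bidder 1 1,430 credits, then Bidder 3 800 credits, then Bidder 4 640 credits.
Bidder 6 is the highest bidder, so Bidder 6 wins.
Under the third-price rule, the price is the third-highest bid: 1,730 credits.
Surplus = 2,790 credits − 1,730 credits = 1,060 credits.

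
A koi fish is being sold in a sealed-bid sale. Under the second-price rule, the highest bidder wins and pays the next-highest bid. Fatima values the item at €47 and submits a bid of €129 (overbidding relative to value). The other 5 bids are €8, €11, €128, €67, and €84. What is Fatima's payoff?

Highest competing bid: €128.
Fatima's bid €129 is the highest overall, so Fatima wins and pays the second-highest bid, €128.
Payoff = value − price = €47 − €128 = -€81.
Overbidding won the item at a price above value — truthful bidding would have avoided this loss.

-€81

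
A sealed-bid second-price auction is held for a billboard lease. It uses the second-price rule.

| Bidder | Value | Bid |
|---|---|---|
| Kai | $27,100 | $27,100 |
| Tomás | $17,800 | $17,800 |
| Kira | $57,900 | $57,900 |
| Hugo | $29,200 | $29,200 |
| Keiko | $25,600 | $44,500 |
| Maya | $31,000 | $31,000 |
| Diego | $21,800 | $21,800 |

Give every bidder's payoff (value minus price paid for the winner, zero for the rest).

Sorted high to low: Kira $57,900, then Keiko $44,500, then Maya $31,000, then Hugo $29,200, then Kai $27,100, then Diego $21,800, then Tomás $17,800.
Kira has the top bid and wins; the price is the second-highest bid, $44,500.
Kira's payoff = $57,900 − $44,500 = $13,400. All other bidders lose, so their payoff is 0.

Payoffs: Kai $0, Tomás $0, Kira $13,400, Hugo $0, Keiko $0, Maya $0, Diego $0.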